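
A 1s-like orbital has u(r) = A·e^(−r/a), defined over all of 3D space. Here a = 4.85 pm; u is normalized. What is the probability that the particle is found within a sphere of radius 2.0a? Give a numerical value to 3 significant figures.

P = ∫ |u|² 4πr² dr over r ≤ 2.0a.
Normalization gives A² = 1/(π·a^3).
In terms of t = r/a (A², 4π and the length scale all cancel between numerator and denominator), P = [∫_{0}^{2.0} t^2·e^(-2·t) dt] / [∫_{0}^{∞} t^2·e^(-2·t) dt].
With ∫ t^2·e^(-2·t) dt = -(2·t^2 + 2·t + 1)·e^(-2·t)/4 + C, the region integral is 1/4 - 13·e^(-4)/4 and the full one is 1/4.
This evaluates to P = 0.7619.

P ≈ 0.762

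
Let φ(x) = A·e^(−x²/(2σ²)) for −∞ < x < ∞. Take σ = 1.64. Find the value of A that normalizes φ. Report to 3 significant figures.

We need A² ∫|f|² dx = 1, taking the integral from −∞ to ∞.
Differentiating ∫e^(−αx²) dx = √(π/α) under α to get the higher moments, carrying out the integral gives A² · √(π)·σ.
Setting this equal to 1 gives A² = 1/(√(π)·σ).
Plugging in σ = 1.64 yields A = 0.5865.

A ≈ 0.587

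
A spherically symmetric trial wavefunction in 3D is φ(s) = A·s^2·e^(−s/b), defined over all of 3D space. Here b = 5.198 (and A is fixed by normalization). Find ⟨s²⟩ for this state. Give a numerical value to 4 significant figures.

The expectation value is the |φ|²-weighted average of s^2: ∫ s^2|φ|² 4πs² ds.
With ∫₀^∞ s^8 e^(−αs) ds = 8!/α^9, the ratio of the moment integral to the normalization integral gives ⟨s²⟩ = 14·b^2.
Putting b = 5.198 gives 378.27.

⟨s^2⟩ ≈ 378.3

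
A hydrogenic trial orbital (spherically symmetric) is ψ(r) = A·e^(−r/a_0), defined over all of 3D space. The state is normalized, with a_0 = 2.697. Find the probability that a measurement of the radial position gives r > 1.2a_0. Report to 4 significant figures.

P ≈ 0.5697

P = ∫ |ψ|² 4πr² dr over r > 1.2a_0.
The full normalization integral is A²·[π·a_0^3] = 1, fixing A².
In terms of u = r/a_0 (A², 4π and the length scale all cancel between numerator and denominator), P = [∫_{1.2}^{∞} u^2·e^(-2·u) du] / [∫_{0}^{∞} u^2·e^(-2·u) du].
An antiderivative of u^2·e^(-2·u) is -(2·u^2 + 2·u + 1)·e^(-2·u)/4; evaluating from 1.2 to ∞ gives 157·e^(-12/5)/100, while the full integral is 1/4.
This evaluates to P = 0.56971.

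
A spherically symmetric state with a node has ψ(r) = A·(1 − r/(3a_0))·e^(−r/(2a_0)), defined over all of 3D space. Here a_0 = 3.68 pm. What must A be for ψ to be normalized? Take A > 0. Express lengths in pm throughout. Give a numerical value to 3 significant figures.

Normalization requires ∫|ψ|² 4πr² dr = 1, integrated from 0 to ∞.
In 3D with spherical symmetry the volume element is 4πr² dr.
Using ∫₀^∞ rⁿ e^(−αr) dr = n!/αⁿ⁺¹, carrying out the integral gives A² · 8·π·a_0^3/3.
So A² = (8·π·a_0^3/3)^(−1).
Plugging in a_0 = 3.68 yields A = 0.04894.

A ≈ 0.0489 pm^(-3/2)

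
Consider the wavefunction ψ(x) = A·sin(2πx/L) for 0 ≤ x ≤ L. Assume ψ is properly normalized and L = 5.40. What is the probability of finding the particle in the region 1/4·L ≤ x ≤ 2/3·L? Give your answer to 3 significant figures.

|ψ|² is the probability density, so P = ∫_{1/4·L}^{2/3·L} |ψ|² dx.
Since A² = 1/(L/2), this is the region integral divided by the full normalization integral.
Substituting u = x/L, A² and the length scale cancel in the ratio: P = ∫_{1/4}^{2/3} sin(2·π·u)^2 du / ∫_{0}^{1} sin(2·π·u)^2 du.
Using ∫ sin(2·π·u)^2 du = u/2 - sin(4·π·u)/(8·π), the numerator is -√(3)/(16·π) + 5/24 and the denominator is 1/2.
Taking the ratio, P = -√(3)/(8·π) + 5/12.

P ≈ 0.348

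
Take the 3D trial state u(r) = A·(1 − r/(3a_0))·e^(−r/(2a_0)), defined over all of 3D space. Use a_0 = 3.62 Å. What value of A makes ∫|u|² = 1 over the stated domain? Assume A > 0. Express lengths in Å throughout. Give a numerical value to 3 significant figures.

Normalization requires ∫|u|² 4πr² dr = 1, integrated from 0 to ∞.
In 3D with spherical symmetry the volume element is 4πr² dr.
∫|u|² 4πr² dr = A²·(8·π·a_0^3/3).
Substituting a_0 = 3.62 gives A² = 0.002516, so A = 0.05016.

A ≈ 0.0502 Å^(-3/2)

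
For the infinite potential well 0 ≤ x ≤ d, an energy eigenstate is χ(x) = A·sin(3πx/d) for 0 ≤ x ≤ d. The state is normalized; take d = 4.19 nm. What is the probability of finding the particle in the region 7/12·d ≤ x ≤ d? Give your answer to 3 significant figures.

The probability is P = ∫ |χ|² dx over [7/12·d, d].
Since A² = 1/(d/2), this is the region integral divided by the full normalization integral.
Let u = x/d; then A² and the length scale cancel, so P = ∫_{7/12}^{1} sin(3·π·u)^2 du ÷ ∫_{0}^{1} sin(3·π·u)^2 du.
Using ∫ sin(3·π·u)^2 du = u/2 - sin(6·π·u)/(12·π), the numerator is 5/24 - 1/(12·π) and the denominator is 1/2.
Evaluating gives P = (-2 + 5·π)/(12·π).

P ≈ 0.364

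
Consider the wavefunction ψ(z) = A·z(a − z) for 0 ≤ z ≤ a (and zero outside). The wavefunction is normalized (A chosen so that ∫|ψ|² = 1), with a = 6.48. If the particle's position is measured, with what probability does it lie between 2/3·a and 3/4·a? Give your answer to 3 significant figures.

|ψ|² is the probability density, so P = ∫_{2/3·a}^{3/4·a} |ψ|² dz.
The normalization integral ∫|ψ|²dz over the whole domain equals a^5/30·A², and A² cancels in the ratio.
In terms of u = z/a (A² and the length scale cancel between numerator and denominator), P = [∫_{2/3}^{3/4} u^2·(1 - u)^2 du] / [∫_{0}^{1} u^2·(1 - u)^2 du].
An antiderivative of u^2·(1 - u)^2 is u^3·(6·u^2 - 15·u + 10)/30; evaluating from 2/3 to 3/4 gives ≈ 0.0035454, while the full integral is 1/30.
Taking the ratio, P = 0.1064.

P ≈ 0.106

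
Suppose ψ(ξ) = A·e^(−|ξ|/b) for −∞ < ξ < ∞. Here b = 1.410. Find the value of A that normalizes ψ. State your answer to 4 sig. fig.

Normalization requires ∫|ψ|² dξ = 1, integrated from −∞ to ∞.
Using ∫₀^∞ ξⁿ e^(−αξ) dξ = n!/αⁿ⁺¹, with ψ = A·e^(−|ξ|/b), the integral evaluates to A²·[b].
So A² = (b)^(−1).
With b = 1.410: A² = 0.70922 and A = 0.84215.

A ≈ 0.8422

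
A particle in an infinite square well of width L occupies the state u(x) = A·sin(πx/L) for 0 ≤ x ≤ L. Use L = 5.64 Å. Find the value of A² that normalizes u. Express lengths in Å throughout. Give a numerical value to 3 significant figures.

A^2 ≈ 0.355 Å^(-1)

We need A² ∫|f|² dx = 1, taking the integral from 0 to L.
Using sin²θ = (1 − cos 2θ)/2, the integral (without the A² prefactor) comes out to L/2.
Setting this equal to 1 gives A² = 1/(L/2).
With L = 5.64: A² = 0.3546 and A = 0.5955.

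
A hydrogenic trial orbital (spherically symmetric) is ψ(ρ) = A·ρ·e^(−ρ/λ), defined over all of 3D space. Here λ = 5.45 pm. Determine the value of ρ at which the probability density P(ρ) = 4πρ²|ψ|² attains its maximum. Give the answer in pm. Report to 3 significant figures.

Set d/dρ [P(ρ) = 4πρ²|ψ|²] = 0 and solve for ρ > 0.
Solving yields ρ = 2·λ.
With λ = 5.45, the most probable radial distance is 10.90 pm.

ρ ≈ 10.9 pm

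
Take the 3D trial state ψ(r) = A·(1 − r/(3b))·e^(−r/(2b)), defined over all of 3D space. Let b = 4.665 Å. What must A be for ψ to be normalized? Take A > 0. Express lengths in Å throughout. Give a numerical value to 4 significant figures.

The normalization condition is ∫|ψ|² 4πr² dr = 1 from 0 to ∞.
The angular integral contributes 4π, leaving ∫₀^∞ r²|ψ|² dr.
The integral (without the A² prefactor) comes out to 8·π·b^3/3.
With b = 4.665: A² = 0.0011758 and A = 0.034290.

A ≈ 0.03429 Å^(-3/2)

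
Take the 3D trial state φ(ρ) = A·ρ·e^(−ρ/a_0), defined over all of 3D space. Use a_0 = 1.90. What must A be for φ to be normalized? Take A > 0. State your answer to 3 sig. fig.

A ≈ 0.0655

We need A² ∫|f|² 4πρ² dρ = 1, taking the integral from 0 to ∞.
(Spherical symmetry: dV = 4πρ² dρ.)
With φ = A·ρ·e^(−ρ/a_0), the integral evaluates to A²·[3·π·a_0^5].
Setting this equal to 1 gives A² = 1/(3·π·a_0^5).
Substituting a_0 = 1.90 gives A² = 0.004285, so A = 0.06546.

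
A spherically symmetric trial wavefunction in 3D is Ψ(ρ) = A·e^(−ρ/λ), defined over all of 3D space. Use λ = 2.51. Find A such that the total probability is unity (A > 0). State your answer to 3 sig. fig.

Require ∫ |Ψ|² 4πρ² dρ = 1 over the whole domain.
Using ∫₀^∞ ρⁿ e^(−αρ) dρ = n!/αⁿ⁺¹, with Ψ = A·e^(−ρ/λ), the integral evaluates to A²·[π·λ^3].
So A² = (π·λ^3)^(−1).
Plugging in λ = 2.51 yields A = 0.1419.

A ≈ 0.142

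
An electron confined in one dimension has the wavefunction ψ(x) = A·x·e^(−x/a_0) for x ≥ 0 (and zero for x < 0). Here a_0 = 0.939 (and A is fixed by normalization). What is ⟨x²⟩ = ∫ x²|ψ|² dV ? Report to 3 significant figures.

⟨x^2⟩ ≈ 2.65

⟨x²⟩ = ∫ x^2 |ψ|² dx over the full domain.
Recall ∫₀^∞ x^m e^(−x/β) dx = m!·β^(m+1), the ratio of the moment integral to the normalization integral gives ⟨x²⟩ = 3·a_0^2.
Putting a_0 = 0.939 gives 2.645.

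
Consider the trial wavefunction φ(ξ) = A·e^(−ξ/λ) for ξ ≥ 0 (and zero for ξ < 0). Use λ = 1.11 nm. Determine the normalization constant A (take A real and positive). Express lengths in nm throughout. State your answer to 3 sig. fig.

We need A² ∫|f|² dξ = 1, taking the integral from 0 to ∞.
∫|φ|² dξ = A²·(λ/2).
Setting this equal to 1 gives A² = 1/(λ/2).
Substituting λ = 1.11 gives A² = 1.802, so A = 1.342.

A ≈ 1.34 nm^(-1/2)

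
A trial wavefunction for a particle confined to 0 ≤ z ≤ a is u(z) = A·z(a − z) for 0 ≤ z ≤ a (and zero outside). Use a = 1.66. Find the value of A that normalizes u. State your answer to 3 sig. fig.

A ≈ 1.54

We need A² ∫|f|² dz = 1, taking the integral from 0 to a.
Expanding the polynomial and integrating term by term, the integral (without the A² prefactor) comes out to a^5/30.
With a = 1.66: A² = 2.380 and A = 1.543.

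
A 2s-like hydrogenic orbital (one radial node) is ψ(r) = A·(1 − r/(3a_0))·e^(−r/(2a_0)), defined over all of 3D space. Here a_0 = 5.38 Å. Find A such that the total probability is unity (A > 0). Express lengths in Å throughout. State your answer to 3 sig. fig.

Normalization requires ∫|ψ|² 4πr² dr = 1, integrated from 0 to ∞.
(Spherical symmetry: dV = 4πr² dr.)
With ∫₀^∞ r^4 e^(−αr) dr = 4!/α^5, the integral (without the A² prefactor) comes out to 8·π·a_0^3/3.
So A² = (8·π·a_0^3/3)^(−1).
With a_0 = 5.38: A² = 0.0007665 and A = 0.02769.

A ≈ 0.0277 Å^(-3/2)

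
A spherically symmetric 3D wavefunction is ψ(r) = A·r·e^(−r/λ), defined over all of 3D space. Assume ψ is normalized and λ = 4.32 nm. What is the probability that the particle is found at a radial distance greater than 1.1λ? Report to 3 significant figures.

With dV = 4πr²dr, the probability is ∫|ψ|² dV over r > 1.1λ.
The full normalization integral is A²·[3·π·λ^5] = 1, fixing A².
Substituting u = r/λ, A², 4π and the length scale all cancel in the ratio: P = ∫_{1.1}^{∞} u^4·e^(-2·u) du / ∫_{0}^{∞} u^4·e^(-2·u) du.
An antiderivative of u^4·e^(-2·u) is -(u^4/2 + u^3 + 3·u^2/2 + 3·u/2 + 3/4)·e^(-2·u); evaluating from 1.1 to ∞ gives ≈ 0.69563, while the full integral is 3/4.
The region integral divided by the full integral gives P = 0.9275.

P ≈ 0.928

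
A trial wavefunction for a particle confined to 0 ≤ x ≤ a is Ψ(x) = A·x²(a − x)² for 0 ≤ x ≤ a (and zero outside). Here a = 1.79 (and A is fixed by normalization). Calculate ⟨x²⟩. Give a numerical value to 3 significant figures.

By definition ⟨x²⟩ = ∫ x^2 |Ψ(x)|² dx.
The ratio of the moment integral to the normalization integral gives ⟨x²⟩ = 3·a^2/11.
With a = 1.79, ⟨x^2⟩ = 0.8738.

⟨x^2⟩ ≈ 0.874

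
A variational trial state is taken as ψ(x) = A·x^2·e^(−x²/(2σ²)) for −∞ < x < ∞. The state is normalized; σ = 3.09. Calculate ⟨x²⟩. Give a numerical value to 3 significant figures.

⟨x^2⟩ ≈ 23.9

By definition ⟨x²⟩ = ∫ x^2 |ψ(x)|² dx.
With ∫_{−∞}^{∞} x^(2m) e^(−αx²) dx = (2m−1)!!·√π / (2^m α^(m+1/2)), since the A² factors cancel between numerator and denominator, ⟨x²⟩ = 5·σ^2/2.
With σ = 3.09, ⟨x^2⟩ = 23.87.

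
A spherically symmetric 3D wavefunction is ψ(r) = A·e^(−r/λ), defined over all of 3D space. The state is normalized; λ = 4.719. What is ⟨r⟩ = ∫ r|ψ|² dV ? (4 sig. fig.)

By definition ⟨r⟩ = ∫ r |ψ(r)|² 4πr² dr.
Using ∫₀^∞ rⁿ e^(−αr) dr = n!/αⁿ⁺¹, the ratio of the moment integral to the normalization integral gives ⟨r⟩ = 3·λ/2.
Putting λ = 4.719 gives 7.0785.

⟨r⟩ ≈ 7.079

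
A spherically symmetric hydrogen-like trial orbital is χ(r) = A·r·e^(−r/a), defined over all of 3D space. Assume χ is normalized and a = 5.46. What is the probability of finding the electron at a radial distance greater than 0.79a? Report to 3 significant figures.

P ≈ 0.977

Integrate the radial probability density 4πr²|χ|² over r > 0.79a.
Normalization gives A² = 1/(3·π·a^5).
Substituting u = r/a, A², 4π and the length scale all cancel in the ratio: P = ∫_{0.79}^{∞} u^4·e^(-2·u) du / ∫_{0}^{∞} u^4·e^(-2·u) du.
Using ∫ u^4·e^(-2·u) du = -(u^4/2 + u^3 + 3·u^2/2 + 3·u/2 + 3/4)·e^(-2·u), the numerator is ≈ 0.73305 and the denominator is 3/4.
The region integral divided by the full integral gives P = 0.9774.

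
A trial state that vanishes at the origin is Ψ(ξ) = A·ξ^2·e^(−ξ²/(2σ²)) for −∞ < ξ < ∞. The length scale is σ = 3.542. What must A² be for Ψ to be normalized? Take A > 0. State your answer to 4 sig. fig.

A^2 ≈ 0.001349

The normalization condition is ∫|Ψ|² dξ = 1 from −∞ to ∞.
With Ψ = A·ξ^2·e^(−ξ²/(2σ²)), the integral evaluates to A²·[3·√(π)·σ^5/4].
Setting this equal to 1 gives A² = 1/(3·√(π)·σ^5/4).
With σ = 3.542: A² = 0.0013493 and A = 0.036733.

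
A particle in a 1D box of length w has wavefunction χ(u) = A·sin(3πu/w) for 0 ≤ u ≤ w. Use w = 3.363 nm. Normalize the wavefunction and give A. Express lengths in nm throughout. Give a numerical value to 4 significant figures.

Normalization requires ∫|χ|² du = 1, integrated from 0 to w.
The integral (without the A² prefactor) comes out to w/2.
So A² = (w/2)^(−1).
Substituting w = 3.363 gives A² = 0.59471, so A = 0.77117.

A ≈ 0.7712 nm^(-1/2)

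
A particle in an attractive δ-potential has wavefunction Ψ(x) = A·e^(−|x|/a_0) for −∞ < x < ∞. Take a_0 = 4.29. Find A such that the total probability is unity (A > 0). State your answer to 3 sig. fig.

A ≈ 0.483

We need A² ∫|f|² dx = 1, taking the integral from −∞ to ∞.
Using ∫₀^∞ xⁿ e^(−αx) dx = n!/αⁿ⁺¹, with Ψ = A·e^(−|x|/a_0), the integral evaluates to A²·[a_0].
Setting this equal to 1 gives A² = 1/(a_0).
With a_0 = 4.29: A² = 0.2331 and A = 0.4828.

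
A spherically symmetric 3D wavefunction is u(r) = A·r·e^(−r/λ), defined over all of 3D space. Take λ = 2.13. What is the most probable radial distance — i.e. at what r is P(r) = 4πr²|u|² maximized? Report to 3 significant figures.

The maximum of P(r) = 4πr²|u|² occurs where its derivative vanishes.
This gives r = 2·λ.
With λ = 2.13, the most probable radial distance is 4.260.

r ≈ 4.26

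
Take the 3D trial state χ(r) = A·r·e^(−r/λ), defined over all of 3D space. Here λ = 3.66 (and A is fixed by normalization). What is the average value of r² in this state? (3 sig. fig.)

The expectation value is the |χ|²-weighted average of r^2: ∫ r^2|χ|² 4πr² dr.
Using ∫₀^∞ rⁿ e^(−αr) dr = n!/αⁿ⁺¹, evaluating both integrals, ⟨r²⟩ = 15·λ^2/2.
Putting λ = 3.66 gives 100.5.

⟨r^2⟩ ≈ 100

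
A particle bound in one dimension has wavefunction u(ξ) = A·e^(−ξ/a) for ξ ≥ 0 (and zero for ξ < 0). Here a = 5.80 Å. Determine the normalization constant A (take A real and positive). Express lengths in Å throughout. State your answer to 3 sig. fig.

The normalization condition is ∫|u|² dξ = 1 from 0 to ∞.
With u = A·e^(−ξ/a), the integral evaluates to A²·[a/2].
So A² = (a/2)^(−1).
With a = 5.80: A² = 0.3448 and A = 0.5872.

A ≈ 0.587 Å^(-1/2)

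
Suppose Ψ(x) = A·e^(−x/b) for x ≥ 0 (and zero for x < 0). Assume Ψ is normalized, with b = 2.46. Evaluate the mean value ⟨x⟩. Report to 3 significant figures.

The expectation value is the |Ψ|²-weighted average of x: ∫ x|Ψ|² dx.
Since the A² factors cancel between numerator and denominator, ⟨x⟩ = b/2.
With b = 2.46, ⟨x⟩ = 1.230.

⟨x⟩ ≈ 1.23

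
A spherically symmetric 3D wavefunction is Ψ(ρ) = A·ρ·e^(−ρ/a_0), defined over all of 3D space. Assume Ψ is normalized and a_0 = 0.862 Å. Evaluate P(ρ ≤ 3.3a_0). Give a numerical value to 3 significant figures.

Integrate the radial probability density 4πρ²|Ψ|² over ρ ≤ 3.3a_0.
A² is fixed by ∫₀^∞ 4πρ²|Ψ|² dρ = 1, i.e. A² = (3·π·a_0^5)^(−1).
In terms of u = ρ/a_0 (A², 4π and the length scale all cancel between numerator and denominator), P = [∫_{0}^{3.3} u^4·e^(-2·u) du] / [∫_{0}^{∞} u^4·e^(-2·u) du].
Using ∫ u^4·e^(-2·u) du = -(u^4/2 + u^3 + 3·u^2/2 + 3·u/2 + 3/4)·e^(-2·u), the numerator is ≈ 0.59047 and the denominator is 3/4.
This evaluates to P = 0.7873.

P ≈ 0.787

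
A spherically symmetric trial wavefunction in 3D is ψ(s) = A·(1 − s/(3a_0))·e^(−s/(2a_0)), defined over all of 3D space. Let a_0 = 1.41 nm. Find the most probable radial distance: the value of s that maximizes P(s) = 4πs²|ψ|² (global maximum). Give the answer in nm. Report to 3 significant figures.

Set d/ds [P(s) = 4πs²|ψ|²] = 0 and solve for s > 0.
This gives s = a_0.
With a_0 = 1.41, the most probable radial distance is 1.410 nm.

s ≈ 1.41 nm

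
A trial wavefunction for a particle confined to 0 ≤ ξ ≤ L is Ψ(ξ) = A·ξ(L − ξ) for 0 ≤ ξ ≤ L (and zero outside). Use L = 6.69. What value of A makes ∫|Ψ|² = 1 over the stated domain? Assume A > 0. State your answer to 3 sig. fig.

Normalization requires ∫|Ψ|² dξ = 1, integrated from 0 to L.
Expanding the polynomial and integrating term by term, the integral (without the A² prefactor) comes out to L^5/30.
Plugging in L = 6.69 yields A = 0.04731.

A ≈ 0.0473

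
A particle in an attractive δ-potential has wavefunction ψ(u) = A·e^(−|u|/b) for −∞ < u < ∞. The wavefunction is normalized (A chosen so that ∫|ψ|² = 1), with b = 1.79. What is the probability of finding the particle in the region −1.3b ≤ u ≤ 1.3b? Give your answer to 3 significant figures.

The probability is P = ∫ |ψ|² du over [−1.3b, 1.3b].
Since A² = 1/(b), this is the region integral divided by the full normalization integral.
Both integrals are even about u = 0, so only the u ≥ 0 halves are needed (the factors of 2 cancel). Substituting t = u/b, A² and the length scale cancel in the ratio: P = ∫_{0}^{1.3} e^(-2·t) dt / ∫_{0}^{∞} e^(-2·t) dt.
An antiderivative of e^(-2·t) is -e^(-2·t)/2; evaluating from 0 to 1.3 gives 1/2 - e^(-13/5)/2, while the full integral is 1/2.
Taking the ratio, P = 0.9257.

P ≈ 0.926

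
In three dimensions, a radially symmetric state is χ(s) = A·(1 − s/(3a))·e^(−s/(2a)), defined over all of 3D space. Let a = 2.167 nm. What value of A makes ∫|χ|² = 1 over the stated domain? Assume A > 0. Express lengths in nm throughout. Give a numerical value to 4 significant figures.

We need A² ∫|f|² 4πs² ds = 1, taking the integral from 0 to ∞.
In 3D with spherical symmetry the volume element is 4πs² ds.
Using ∫₀^∞ sⁿ e^(−αs) ds = n!/αⁿ⁺¹, carrying out the integral gives A² · 8·π·a^3/3.
Hence A² = 1/[8·π·a^3/3].
Plugging in a = 2.167 yields A = 0.10831.

A ≈ 0.1083 nm^(-3/2)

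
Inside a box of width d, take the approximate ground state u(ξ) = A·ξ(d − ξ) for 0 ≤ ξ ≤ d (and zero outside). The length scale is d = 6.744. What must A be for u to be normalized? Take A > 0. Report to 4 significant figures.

A ≈ 0.04637

Require ∫ |u|² dξ = 1 over the whole domain.
Carrying out the integral gives A² · d^5/30.
Hence A² = 1/[d^5/30].
Substituting d = 6.744 gives A² = 0.0021505, so A = 0.046373.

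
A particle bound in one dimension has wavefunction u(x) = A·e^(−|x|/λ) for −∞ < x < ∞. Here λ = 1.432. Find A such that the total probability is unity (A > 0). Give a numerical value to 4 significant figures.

Normalization requires ∫|u|² dx = 1, integrated from −∞ to ∞.
With ∫₀^∞ x^0 e^(−αx) dx = 0!/α^1, carrying out the integral gives A² · λ.
Hence A² = 1/[λ].
With λ = 1.432: A² = 0.69832 and A = 0.83566.

A ≈ 0.8357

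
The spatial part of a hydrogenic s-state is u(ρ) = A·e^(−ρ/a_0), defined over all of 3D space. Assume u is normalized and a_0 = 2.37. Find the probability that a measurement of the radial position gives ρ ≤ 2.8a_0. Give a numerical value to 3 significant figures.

With dV = 4πρ²dρ, the probability is ∫|u|² dV over ρ ≤ 2.8a_0.
Normalization gives A² = 1/(π·a_0^3).
Let t = ρ/a_0; then A², 4π and the length scale all cancel, so P = ∫_{0}^{2.8} t^2·e^(-2·t) dt ÷ ∫_{0}^{∞} t^2·e^(-2·t) dt.
An antiderivative of t^2·e^(-2·t) is -(2·t^2 + 2·t + 1)·e^(-2·t)/4; evaluating from 0 to 2.8 gives 1/4 - 557·e^(-28/5)/100, while the full integral is 1/4.
This evaluates to P = 0.9176.

P ≈ 0.918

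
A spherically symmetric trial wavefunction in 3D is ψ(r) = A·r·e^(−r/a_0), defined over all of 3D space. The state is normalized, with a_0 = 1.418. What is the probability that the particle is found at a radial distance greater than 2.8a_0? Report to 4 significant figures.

P ≈ 0.3422

With dV = 4πr²dr, the probability is ∫|ψ|² dV over r > 2.8a_0.
The full normalization integral is A²·[3·π·a_0^5] = 1, fixing A².
Let u = r/a_0; then A², 4π and the length scale all cancel, so P = ∫_{2.8}^{∞} u^4·e^(-2·u) du ÷ ∫_{0}^{∞} u^4·e^(-2·u) du.
An antiderivative of u^4·e^(-2·u) is -(u^4/2 + u^3 + 3·u^2/2 + 3·u/2 + 3/4)·e^(-2·u); evaluating from 2.8 to ∞ gives ≈ 0.256613, while the full integral is 3/4.
This evaluates to P = 0.34215.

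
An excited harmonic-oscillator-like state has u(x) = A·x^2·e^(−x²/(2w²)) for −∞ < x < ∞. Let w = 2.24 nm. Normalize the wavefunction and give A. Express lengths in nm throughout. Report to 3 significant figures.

Normalization requires ∫|u|² dx = 1, integrated from −∞ to ∞.
The integral (without the A² prefactor) comes out to 3·√(π)·w^5/4.
So A² = (3·√(π)·w^5/4)^(−1).
Plugging in w = 2.24 yields A = 0.1155.

A ≈ 0.115 nm^(-5/2)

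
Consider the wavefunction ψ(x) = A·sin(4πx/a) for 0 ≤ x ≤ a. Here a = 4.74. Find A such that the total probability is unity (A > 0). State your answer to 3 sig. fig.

A ≈ 0.650

We need A² ∫|f|² dx = 1, taking the integral from 0 to a.
∫|ψ|² dx = A²·(a/2).
Hence A² = 1/[a/2].
With a = 4.74: A² = 0.4219 and A = 0.6496.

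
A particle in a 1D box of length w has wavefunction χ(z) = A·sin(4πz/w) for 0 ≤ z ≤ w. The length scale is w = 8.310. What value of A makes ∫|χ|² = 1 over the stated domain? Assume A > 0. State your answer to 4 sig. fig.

Require ∫ |χ|² dz = 1 over the whole domain.
With ∫₀^w sin²(nπz/w) dz = w/2, the integral (without the A² prefactor) comes out to w/2.
So A² = (w/2)^(−1).
Substituting w = 8.310 gives A² = 0.24067, so A = 0.49059.

A ≈ 0.4906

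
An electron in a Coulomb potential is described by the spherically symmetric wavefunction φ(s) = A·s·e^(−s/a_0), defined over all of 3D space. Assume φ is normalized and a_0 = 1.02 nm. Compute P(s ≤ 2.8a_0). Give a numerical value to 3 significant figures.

P ≈ 0.658

P = ∫ |φ|² 4πs² ds over s ≤ 2.8a_0.
A² is fixed by ∫₀^∞ 4πs²|φ|² ds = 1, i.e. A² = (3·π·a_0^5)^(−1).
Let u = s/a_0; then A², 4π and the length scale all cancel, so P = ∫_{0}^{2.8} u^4·e^(-2·u) du ÷ ∫_{0}^{∞} u^4·e^(-2·u) du.
An antiderivative of u^4·e^(-2·u) is -(u^4/2 + u^3 + 3·u^2/2 + 3·u/2 + 3/4)·e^(-2·u); evaluating from 0 to 2.8 gives ≈ 0.49339, while the full integral is 3/4.
The region integral divided by the full integral gives P = 0.6578.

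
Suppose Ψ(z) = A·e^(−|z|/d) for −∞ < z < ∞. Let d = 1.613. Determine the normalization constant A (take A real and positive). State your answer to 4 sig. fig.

The normalization condition is ∫|Ψ|² dz = 1 from −∞ to ∞.
With Ψ = A·e^(−|z|/d), the integral evaluates to A²·[d].
Setting this equal to 1 gives A² = 1/(d).
Plugging in d = 1.613 yields A = 0.78738.

A ≈ 0.7874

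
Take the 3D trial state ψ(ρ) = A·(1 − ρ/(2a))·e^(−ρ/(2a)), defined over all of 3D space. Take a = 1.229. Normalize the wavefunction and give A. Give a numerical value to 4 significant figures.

A ≈ 0.1464

We need A² ∫|f|² 4πρ² dρ = 1, taking the integral from 0 to ∞.
In 3D with spherical symmetry the volume element is 4πρ² dρ.
Using ∫₀^∞ ρⁿ e^(−αρ) dρ = n!/αⁿ⁺¹, the integral (without the A² prefactor) comes out to 8·π·a^3.
So A² = (8·π·a^3)^(−1).
With a = 1.229: A² = 0.021434 and A = 0.14640.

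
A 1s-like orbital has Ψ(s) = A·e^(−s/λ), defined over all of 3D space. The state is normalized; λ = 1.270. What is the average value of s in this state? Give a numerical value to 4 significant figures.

⟨s⟩ ≈ 1.905

⟨s⟩ = ∫ s |Ψ|² 4πs² ds over the full domain.
Evaluating both integrals, ⟨s⟩ = 3·λ/2.
With λ = 1.270, ⟨s⟩ = 1.9050.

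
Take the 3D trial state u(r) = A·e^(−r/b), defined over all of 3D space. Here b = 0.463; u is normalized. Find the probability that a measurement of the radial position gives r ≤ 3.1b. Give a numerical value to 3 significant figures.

P ≈ 0.946

P = ∫ |u|² 4πr² dr over r ≤ 3.1b.
Normalization gives A² = 1/(π·b^3).
Let t = r/b; then A², 4π and the length scale all cancel, so P = ∫_{0}^{3.1} t^2·e^(-2·t) dt ÷ ∫_{0}^{∞} t^2·e^(-2·t) dt.
Using ∫ t^2·e^(-2·t) dt = -(2·t^2 + 2·t + 1)·e^(-2·t)/4, the numerator is 1/4 - 1321·e^(-31/5)/200 and the denominator is 1/4.
Taking the ratio yields P = 0.9464.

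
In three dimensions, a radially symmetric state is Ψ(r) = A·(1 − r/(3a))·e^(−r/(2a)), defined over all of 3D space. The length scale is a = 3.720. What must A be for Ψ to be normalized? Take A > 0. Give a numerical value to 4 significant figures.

Require ∫ |Ψ|² 4πr² dr = 1 over the whole domain.
The angular integral contributes 4π, leaving ∫₀^∞ r²|Ψ|² dr.
Recall ∫₀^∞ r^m e^(−r/β) dr = m!·β^(m+1), carrying out the integral gives A² · 8·π·a^3/3.
Plugging in a = 3.720 yields A = 0.048153.

A ≈ 0.04815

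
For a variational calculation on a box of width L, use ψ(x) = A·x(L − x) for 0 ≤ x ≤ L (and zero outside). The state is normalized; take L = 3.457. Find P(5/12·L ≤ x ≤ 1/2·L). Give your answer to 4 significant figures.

P ≈ 0.1534

P = ∫_{5/12·L}^{1/2·L} |ψ(x)|² dx.
The normalization integral ∫|ψ|²dx over the whole domain equals L^5/30·A², and A² cancels in the ratio.
In terms of u = x/L (A² and the length scale cancel between numerator and denominator), P = [∫_{5/12}^{1/2} u^2·(1 - u)^2 du] / [∫_{0}^{1} u^2·(1 - u)^2 du].
Using ∫ u^2·(1 - u)^2 du = u^3·(6·u^2 - 15·u + 10)/30, the numerator is ≈ 0.00511269 and the denominator is 1/30.
The result is P = 0.15338.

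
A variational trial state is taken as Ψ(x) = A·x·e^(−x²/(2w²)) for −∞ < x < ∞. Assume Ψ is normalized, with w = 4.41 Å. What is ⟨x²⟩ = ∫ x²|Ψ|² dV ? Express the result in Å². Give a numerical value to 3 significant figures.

⟨x^2⟩ ≈ 29.2 Å^2

By definition ⟨x²⟩ = ∫ x^2 |Ψ(x)|² dx.
With ∫_{−∞}^{∞} x^(2m) e^(−αx²) dx = (2m−1)!!·√π / (2^m α^(m+1/2)), since the A² factors cancel between numerator and denominator, ⟨x²⟩ = 3·w^2/2.
With w = 4.41, ⟨x^2⟩ = 29.17.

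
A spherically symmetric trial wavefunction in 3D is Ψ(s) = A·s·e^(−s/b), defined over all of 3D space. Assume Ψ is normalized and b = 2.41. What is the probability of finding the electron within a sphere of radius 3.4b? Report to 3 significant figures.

P = ∫ |Ψ|² 4πs² ds over s ≤ 3.4b.
A² is fixed by ∫₀^∞ 4πs²|Ψ|² ds = 1, i.e. A² = (3·π·b^5)^(−1).
Substituting u = s/b, A², 4π and the length scale all cancel in the ratio: P = ∫_{0}^{3.4} u^4·e^(-2·u) du / ∫_{0}^{∞} u^4·e^(-2·u) du.
An antiderivative of u^4·e^(-2·u) is -(u^4/2 + u^3 + 3·u^2/2 + 3·u/2 + 3/4)·e^(-2·u); evaluating from 0 to 3.4 gives ≈ 0.60598, while the full integral is 3/4.
This evaluates to P = 0.8080.

P ≈ 0.808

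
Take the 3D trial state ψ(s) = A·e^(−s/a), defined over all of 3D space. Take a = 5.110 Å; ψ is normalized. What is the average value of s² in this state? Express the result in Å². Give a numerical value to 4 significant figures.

⟨s²⟩ = ∫ s^2 |ψ|² 4πs² ds over the full domain.
Evaluating both integrals, ⟨s²⟩ = 3·a^2.
Putting a = 5.110 gives 78.336.

⟨s^2⟩ ≈ 78.34 Å^2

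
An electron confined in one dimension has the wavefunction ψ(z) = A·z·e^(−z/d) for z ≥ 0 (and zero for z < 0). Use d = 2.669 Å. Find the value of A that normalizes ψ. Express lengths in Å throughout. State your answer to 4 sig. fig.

A ≈ 0.4587 Å^(-3/2)

The normalization condition is ∫|ψ|² dz = 1 from 0 to ∞.
Recall ∫₀^∞ z^m e^(−z/β) dz = m!·β^(m+1), carrying out the integral gives A² · d^3/4.
So A² = (d^3/4)^(−1).
Plugging in d = 2.669 yields A = 0.45868.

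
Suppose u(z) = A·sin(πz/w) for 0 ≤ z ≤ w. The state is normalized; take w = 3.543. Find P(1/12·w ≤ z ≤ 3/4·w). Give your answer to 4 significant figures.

P ≈ 0.9054

P = ∫_{1/12·w}^{3/4·w} |u(z)|² dz.
With A² fixed by ∫|u|² = 1, i.e. A² = (w/2)^(−1), substitute and integrate.
Substituting t = z/w, A² and the length scale cancel in the ratio: P = ∫_{1/12}^{3/4} sin(π·t)^2 dt / ∫_{0}^{1} sin(π·t)^2 dt.
An antiderivative of sin(π·t)^2 is t/2 - sin(2·π·t)/(4·π); evaluating from 1/12 to 3/4 gives 3/(8·π) + 1/3, while the full integral is 1/2.
Evaluating gives P = (9 + 8·π)/(12·π).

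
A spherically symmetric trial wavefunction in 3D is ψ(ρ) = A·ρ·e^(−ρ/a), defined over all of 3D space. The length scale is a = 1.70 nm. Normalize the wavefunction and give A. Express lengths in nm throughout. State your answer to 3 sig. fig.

We need A² ∫|f|² 4πρ² dρ = 1, taking the integral from 0 to ∞.
The angular integral contributes 4π, leaving ∫₀^∞ ρ²|ψ|² dρ.
With ∫₀^∞ ρ^4 e^(−αρ) dρ = 4!/α^5, ∫|ψ|² 4πρ² dρ = A²·(3·π·a^5).
Plugging in a = 1.70 yields A = 0.08645.

A ≈ 0.0864 nm^(-5/2)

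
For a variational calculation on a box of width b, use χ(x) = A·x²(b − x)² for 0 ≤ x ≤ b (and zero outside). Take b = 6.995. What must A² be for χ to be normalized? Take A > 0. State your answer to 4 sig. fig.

A^2 ≈ 0.00001571

The normalization condition is ∫|χ|² dx = 1 from 0 to b.
Expanding the polynomial and integrating term by term, with χ = A·x²(b − x)², the integral evaluates to A²·[b^9/630].
So A² = (b^9/630)^(−1).
Substituting b = 6.995 gives A² = 0.000015713, so A = 0.0039639.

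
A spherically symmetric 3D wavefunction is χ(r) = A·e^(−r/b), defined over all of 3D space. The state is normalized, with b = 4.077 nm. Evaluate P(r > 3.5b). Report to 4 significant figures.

P ≈ 0.02964

P = ∫ |χ|² 4πr² dr over r > 3.5b.
Normalization gives A² = 1/(π·b^3).
Let u = r/b; then A², 4π and the length scale all cancel, so P = ∫_{3.5}^{∞} u^2·e^(-2·u) du ÷ ∫_{0}^{∞} u^2·e^(-2·u) du.
With ∫ u^2·e^(-2·u) du = -(2·u^2 + 2·u + 1)·e^(-2·u)/4 + C, the region integral is 65·e^(-7)/8 and the full one is 1/4.
The region integral divided by the full integral gives P = 0.029636.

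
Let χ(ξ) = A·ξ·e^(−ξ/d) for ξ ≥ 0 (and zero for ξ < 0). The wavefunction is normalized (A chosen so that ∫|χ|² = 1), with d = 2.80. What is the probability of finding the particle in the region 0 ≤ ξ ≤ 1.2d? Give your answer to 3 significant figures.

P ≈ 0.430

P = ∫_{0}^{1.2d} |χ(ξ)|² dξ.
The normalization integral ∫|χ|²dξ over the whole domain equals d^3/4·A², and A² cancels in the ratio.
Let u = ξ/d; then A² and the length scale cancel, so P = ∫_{0}^{1.2} u^2·e^(-2·u) du ÷ ∫_{0}^{∞} u^2·e^(-2·u) du.
An antiderivative of u^2·e^(-2·u) is -(2·u^2 + 2·u + 1)·e^(-2·u)/4; evaluating from 0 to 1.2 gives 1/4 - 157·e^(-12/5)/100, while the full integral is 1/4.
The result is P = 0.4303.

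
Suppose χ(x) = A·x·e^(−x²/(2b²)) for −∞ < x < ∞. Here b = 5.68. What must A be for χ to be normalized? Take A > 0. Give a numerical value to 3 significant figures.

A ≈ 0.0785

Require ∫ |χ|² dx = 1 over the whole domain.
∫|χ|² dx = A²·(√(π)·b^3/2).
With b = 5.68: A² = 0.006158 and A = 0.07847.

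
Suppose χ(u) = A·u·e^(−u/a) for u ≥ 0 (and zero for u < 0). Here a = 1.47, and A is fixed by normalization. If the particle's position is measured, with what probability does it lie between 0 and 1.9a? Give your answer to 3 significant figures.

|χ|² is the probability density, so P = ∫_{0}^{1.9a} |χ|² du.
Since A² = 1/(a^3/4), this is the region integral divided by the full normalization integral.
Substituting t = u/a, A² and the length scale cancel in the ratio: P = ∫_{0}^{1.9} t^2·e^(-2·t) dt / ∫_{0}^{∞} t^2·e^(-2·t) dt.
An antiderivative of t^2·e^(-2·t) is -(2·t^2 + 2·t + 1)·e^(-2·t)/4; evaluating from 0 to 1.9 gives 1/4 - 601·e^(-19/5)/200, while the full integral is 1/4.
Evaluating gives P = 0.7311.

P ≈ 0.731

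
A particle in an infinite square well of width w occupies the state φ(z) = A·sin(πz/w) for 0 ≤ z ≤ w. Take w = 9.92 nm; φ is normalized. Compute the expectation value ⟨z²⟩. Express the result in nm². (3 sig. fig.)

By definition ⟨z²⟩ = ∫ z^2 |φ(z)|² dz.
Since the A² factors cancel between numerator and denominator, ⟨z²⟩ = -w^2/(2·π^2) + w^2/3.
With w = 9.92, ⟨z^2⟩ = 27.82.

⟨z^2⟩ ≈ 27.8 nm^2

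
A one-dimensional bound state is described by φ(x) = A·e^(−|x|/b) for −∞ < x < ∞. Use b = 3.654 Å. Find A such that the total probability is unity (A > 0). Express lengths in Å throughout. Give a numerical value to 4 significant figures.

Normalization requires ∫|φ|² dx = 1, integrated from −∞ to ∞.
Using ∫₀^∞ xⁿ e^(−αx) dx = n!/αⁿ⁺¹, with φ = A·e^(−|x|/b), the integral evaluates to A²·[b].
Hence A² = 1/[b].
With b = 3.654: A² = 0.27367 and A = 0.52314.

A ≈ 0.5231 Å^(-1/2)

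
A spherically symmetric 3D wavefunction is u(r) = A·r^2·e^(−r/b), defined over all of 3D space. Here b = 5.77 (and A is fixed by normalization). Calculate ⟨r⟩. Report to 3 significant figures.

⟨r⟩ ≈ 20.2

By definition ⟨r⟩ = ∫ r |u(r)|² 4πr² dr.
Evaluating both integrals, ⟨r⟩ = 7·b/2.
With b = 5.77, ⟨r⟩ = 20.20.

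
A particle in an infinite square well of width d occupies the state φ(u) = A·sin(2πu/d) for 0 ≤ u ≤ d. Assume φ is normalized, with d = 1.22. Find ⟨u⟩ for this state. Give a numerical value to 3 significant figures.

⟨u⟩ ≈ 0.610

The expectation value is the |φ|²-weighted average of u: ∫ u|φ|² du.
With ∫₀^d sin²(nπu/d) du = d/2, since the A² factors cancel between numerator and denominator, ⟨u⟩ = d/2.
Putting d = 1.22 gives 0.6100.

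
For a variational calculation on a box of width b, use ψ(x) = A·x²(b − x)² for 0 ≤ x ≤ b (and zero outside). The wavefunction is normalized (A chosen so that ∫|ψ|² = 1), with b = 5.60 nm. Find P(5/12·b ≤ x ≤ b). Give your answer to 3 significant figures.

|ψ|² is the probability density, so P = ∫_{5/12·b}^{b} |ψ|² dx.
The normalization integral ∫|ψ|²dx over the whole domain equals b^9/630·A², and A² cancels in the ratio.
In terms of u = x/b (A² and the length scale cancel between numerator and denominator), P = [∫_{5/12}^{1} u^4·(1 - u)^4 du] / [∫_{0}^{1} u^4·(1 - u)^4 du].
Using ∫ u^4·(1 - u)^4 du = u^5·(70·u^4 - 315·u^3 + 540·u^2 - 420·u + 126)/630, the numerator is ≈ 0.0011074 and the denominator is 1/630.
This works out to P = 0.6977.

P ≈ 0.698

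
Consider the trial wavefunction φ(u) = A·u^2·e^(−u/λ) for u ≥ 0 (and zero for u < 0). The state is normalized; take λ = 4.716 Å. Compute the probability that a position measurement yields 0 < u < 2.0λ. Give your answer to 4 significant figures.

P ≈ 0.3712

The probability is P = ∫ |φ|² du over [0, 2.0λ].
Since A² = 1/(3·λ^5/4), this is the region integral divided by the full normalization integral.
Let t = u/λ; then A² and the length scale cancel, so P = ∫_{0}^{2.0} t^4·e^(-2·t) dt ÷ ∫_{0}^{∞} t^4·e^(-2·t) dt.
With ∫ t^4·e^(-2·t) dt = -(t^4/2 + t^3 + 3·t^2/2 + 3·t/2 + 3/4)·e^(-2·t) + C, the region integral is 3/4 - 103·e^(-4)/4 and the full one is 3/4.
Taking the ratio, P = 0.37116.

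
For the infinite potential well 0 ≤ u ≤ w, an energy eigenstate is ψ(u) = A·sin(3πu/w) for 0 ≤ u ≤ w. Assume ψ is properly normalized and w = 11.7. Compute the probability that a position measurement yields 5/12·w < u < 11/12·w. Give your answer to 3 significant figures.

P ≈ 0.606

P = ∫_{5/12·w}^{11/12·w} |ψ(u)|² du.
With A² fixed by ∫|ψ|² = 1, i.e. A² = (w/2)^(−1), substitute and integrate.
Substituting t = u/w, A² and the length scale cancel in the ratio: P = ∫_{5/12}^{11/12} sin(3·π·t)^2 dt / ∫_{0}^{1} sin(3·π·t)^2 dt.
Using ∫ sin(3·π·t)^2 dt = t/2 - sin(6·π·t)/(12·π), the numerator is 1/(6·π) + 1/4 and the denominator is 1/2.
Evaluating gives P = (2 + 3·π)/(6·π).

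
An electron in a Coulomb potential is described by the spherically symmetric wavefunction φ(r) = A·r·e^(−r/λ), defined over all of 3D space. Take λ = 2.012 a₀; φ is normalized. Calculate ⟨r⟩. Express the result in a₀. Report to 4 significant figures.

The expectation value is the |φ|²-weighted average of r: ∫ r|φ|² 4πr² dr.
Evaluating both integrals, ⟨r⟩ = 5·λ/2.
Putting λ = 2.012 gives 5.0300.

⟨r⟩ ≈ 5.030 a₀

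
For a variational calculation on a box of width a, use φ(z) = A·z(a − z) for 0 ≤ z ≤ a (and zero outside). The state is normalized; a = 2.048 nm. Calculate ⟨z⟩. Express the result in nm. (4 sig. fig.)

⟨z⟩ ≈ 1.024 nm

By definition ⟨z⟩ = ∫ z |φ(z)|² dz.
Evaluating both integrals, ⟨z⟩ = a/2.
With a = 2.048, ⟨z⟩ = 1.0240.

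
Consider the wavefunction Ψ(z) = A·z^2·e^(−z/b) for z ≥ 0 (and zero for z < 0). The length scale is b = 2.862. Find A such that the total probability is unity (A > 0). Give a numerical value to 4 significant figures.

Normalization requires ∫|Ψ|² dz = 1, integrated from 0 to ∞.
The integral (without the A² prefactor) comes out to 3·b^5/4.
Hence A² = 1/[3·b^5/4].
Substituting b = 2.862 gives A² = 0.0069437, so A = 0.083329.

A ≈ 0.08333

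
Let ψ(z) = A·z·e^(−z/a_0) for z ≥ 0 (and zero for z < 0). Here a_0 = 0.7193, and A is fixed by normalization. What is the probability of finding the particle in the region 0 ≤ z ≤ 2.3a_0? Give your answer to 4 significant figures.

P ≈ 0.8374

The probability is P = ∫ |ψ|² dz over [0, 2.3a_0].
With A² fixed by ∫|ψ|² = 1, i.e. A² = (a_0^3/4)^(−1), substitute and integrate.
Substituting u = z/a_0, A² and the length scale cancel in the ratio: P = ∫_{0}^{2.3} u^2·e^(-2·u) du / ∫_{0}^{∞} u^2·e^(-2·u) du.
An antiderivative of u^2·e^(-2·u) is -(2·u^2 + 2·u + 1)·e^(-2·u)/4; evaluating from 0 to 2.3 gives 1/4 - 809·e^(-23/5)/200, while the full integral is 1/4.
Evaluating gives P = 0.83736.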